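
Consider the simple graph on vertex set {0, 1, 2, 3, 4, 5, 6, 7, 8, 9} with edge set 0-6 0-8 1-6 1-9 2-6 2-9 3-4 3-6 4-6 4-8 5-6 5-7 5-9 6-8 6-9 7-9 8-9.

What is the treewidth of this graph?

2

A width-2 tree decomposition is:
Bags: B1 = {5, 6, 9}  B2 = {1, 6, 9}  B3 = {6, 8, 9}  B4 = {2, 6, 9}  B5 = {0, 6, 8}  B6 = {5, 7, 9}  B7 = {4, 6, 8}  B8 = {3, 4, 6}
Tree: B1–B2, B1–B3, B3–B4, B3–B5, B1–B6, B5–B7, B7–B8
Each bag holds 3 vertices, so the decomposition has width 2, which upper-bounds the treewidth. For the lower bound, the 3 vertices {0, 6, 8} are pairwise adjacent, and any tree decomposition puts a clique entirely inside one bag — forcing width ≥ 2. The upper and lower bounds meet at 2, so that is the treewidth.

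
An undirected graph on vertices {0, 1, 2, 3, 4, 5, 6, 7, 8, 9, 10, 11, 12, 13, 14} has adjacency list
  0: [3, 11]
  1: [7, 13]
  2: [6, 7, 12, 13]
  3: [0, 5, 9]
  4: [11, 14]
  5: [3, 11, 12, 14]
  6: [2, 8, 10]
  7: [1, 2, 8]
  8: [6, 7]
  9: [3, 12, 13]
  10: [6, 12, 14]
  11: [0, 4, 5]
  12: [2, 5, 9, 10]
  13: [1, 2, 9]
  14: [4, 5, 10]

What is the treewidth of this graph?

3

A width-3 tree decomposition is:
Bags: B1 = {1, 7, 8, 13}  B2 = {2, 7, 8, 13}  B3 = {2, 6, 8, 13}  B4 = {2, 6, 9, 13}  B5 = {2, 6, 9, 12}  B6 = {6, 9, 10, 12}  B7 = {3, 9, 10, 12}  B8 = {3, 5, 10, 12}  B9 = {3, 5, 10, 14}  B10 = {0, 3, 5, 14}  B11 = {0, 5, 11, 14}  B12 = {0, 4, 11, 14}
Tree: B1–B2, B2–B3, B3–B4, B4–B5, B5–B6, B6–B7, B7–B8, B8–B9, B9–B10, B10–B11, B11–B12
Every bag has size at most 4, so the width is 4 − 1 = 3 and tw(G) ≤ 3. For the lower bound: the 4 vertex sets {1,7,8}, {13}, {2}, {6,9,10,12} are disjoint, each induces a connected subgraph, and every pair is joined by at least one edge of G. Contracting each set to a single vertex therefore yields K_{4} as a minor, and since treewidth is minor-monotone, tw(G) ≥ tw(K_{4}) = 3. Hence tw(G) = 3 exactly.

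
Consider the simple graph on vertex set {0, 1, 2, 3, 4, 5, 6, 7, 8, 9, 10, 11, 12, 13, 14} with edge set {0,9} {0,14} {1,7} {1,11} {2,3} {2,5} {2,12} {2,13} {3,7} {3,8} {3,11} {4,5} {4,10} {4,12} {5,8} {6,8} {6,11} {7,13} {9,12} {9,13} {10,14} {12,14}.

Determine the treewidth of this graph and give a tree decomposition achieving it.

Every bag has size at most 4, so the width is 4 − 1 = 3 and tw(G) ≤ 3. For the lower bound: the 4 vertex sets {0,10,14}, {9}, {12}, {2,4,5,13} are disjoint, each induces a connected subgraph, and every pair is joined by at least one edge of G. Contracting each set to a single vertex therefore yields K_{4} as a minor, and since treewidth is minor-monotone, tw(G) ≥ tw(K_{4}) = 3. Hence tw(G) = 3 exactly.

Treewidth 3.
Bags: B1 = {0, 9, 10, 14}  B2 = {9, 10, 12, 14}  B3 = {4, 9, 10, 12}  B4 = {4, 9, 12, 13}  B5 = {2, 4, 12, 13}  B6 = {2, 4, 5, 13}  B7 = {2, 5, 7, 13}  B8 = {2, 3, 5, 7}  B9 = {3, 5, 7, 8}  B10 = {1, 3, 7, 8}  B11 = {1, 3, 8, 11}  B12 = {1, 6, 8, 11}
Tree: B1–B2, B2–B3, B3–B4, B4–B5, B5–B6, B6–B7, B7–B8, B8–B9, B9–B10, B10–B11, B11–B12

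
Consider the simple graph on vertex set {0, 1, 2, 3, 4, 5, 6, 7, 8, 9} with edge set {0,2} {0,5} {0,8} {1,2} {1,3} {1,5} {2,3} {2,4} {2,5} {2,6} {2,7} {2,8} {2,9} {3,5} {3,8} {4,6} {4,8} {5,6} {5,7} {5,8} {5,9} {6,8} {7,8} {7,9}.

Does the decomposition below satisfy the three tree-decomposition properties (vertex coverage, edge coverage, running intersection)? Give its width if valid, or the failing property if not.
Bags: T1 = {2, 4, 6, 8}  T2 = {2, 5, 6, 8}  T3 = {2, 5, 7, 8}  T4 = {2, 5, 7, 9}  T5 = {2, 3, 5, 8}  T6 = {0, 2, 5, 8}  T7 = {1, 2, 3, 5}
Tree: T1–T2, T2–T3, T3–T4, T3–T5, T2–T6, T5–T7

Checking the three conditions: (i) the bags cover all of {0, 1, 2, 3, 4, 5, 6, 7, 8, 9}; (ii) for each edge, some bag contains both endpoints; (iii) the bags containing any fixed vertex form a subtree. All hold, so the decomposition is valid with width 4 − 1 = 3.

Yes; width 3.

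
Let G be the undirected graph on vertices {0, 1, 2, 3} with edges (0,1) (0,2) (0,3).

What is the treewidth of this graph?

1

A width-1 tree decomposition is:
Bags: B1 = {0, 2}  B2 = {0, 3}  B3 = {0, 1}
Tree: B1–B2, B2–B3
The largest bag has 2 vertices, giving width 1; this decomposition certifies tw(G) ≤ 1. Since G has at least one edge (e.g. 0–2), it is not an edgeless graph, so tw(G) ≥ 1. Hence tw(G) = 1 exactly.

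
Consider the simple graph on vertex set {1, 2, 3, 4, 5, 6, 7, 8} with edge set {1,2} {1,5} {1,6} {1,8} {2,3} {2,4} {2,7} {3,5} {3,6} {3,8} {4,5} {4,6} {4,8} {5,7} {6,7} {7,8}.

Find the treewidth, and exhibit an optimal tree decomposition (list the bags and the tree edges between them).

The largest bag has 5 vertices, giving width 4; this decomposition certifies tw(G) ≤ 4. For the lower bound: the 5 vertex sets {3,5}, {4,8}, {1,2}, {6}, {7} are disjoint, each induces a connected subgraph, and every pair is joined by at least one edge of G. Contracting each set to a single vertex therefore yields K_{5} as a minor, and since treewidth is minor-monotone, tw(G) ≥ tw(K_{5}) = 4. The upper and lower bounds meet at 4, so that is the treewidth.

Treewidth 4.
Bags: B1 = {2, 3, 5, 6, 8}  B2 = {2, 4, 5, 6, 8}  B3 = {1, 2, 5, 6, 8}  B4 = {2, 5, 6, 7, 8}
Tree: B1–B2, B2–B3, B3–B4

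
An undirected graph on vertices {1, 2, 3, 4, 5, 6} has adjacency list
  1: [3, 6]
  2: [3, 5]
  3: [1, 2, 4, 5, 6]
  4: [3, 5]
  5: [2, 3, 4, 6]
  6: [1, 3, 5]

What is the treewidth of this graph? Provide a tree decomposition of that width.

Treewidth 2.
Bags: B1 = {3, 5, 6}  B2 = {3, 4, 5}  B3 = {1, 3, 6}  B4 = {2, 3, 5}
Tree: B1–B2, B1–B3, B1–B4

The largest bag has 3 vertices, giving width 2; this decomposition certifies tw(G) ≤ 2. Conversely, {1, 3, 6} is a clique of size 3, and the vertices of any clique must share a bag in every tree decomposition; so some bag has ≥ 3 vertices and tw(G) ≥ 2. The upper and lower bounds meet at 2, so that is the treewidth.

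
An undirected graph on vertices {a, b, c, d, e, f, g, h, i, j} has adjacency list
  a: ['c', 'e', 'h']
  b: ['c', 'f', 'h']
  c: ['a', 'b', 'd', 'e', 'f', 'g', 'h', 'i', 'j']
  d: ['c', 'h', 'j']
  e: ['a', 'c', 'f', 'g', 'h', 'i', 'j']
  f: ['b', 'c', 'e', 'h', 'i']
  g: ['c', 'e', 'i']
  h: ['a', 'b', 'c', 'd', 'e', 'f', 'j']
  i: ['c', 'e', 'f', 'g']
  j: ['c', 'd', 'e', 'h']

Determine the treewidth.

A width-3 tree decomposition is:
Bags: B1 = {c, e, h, j}  B2 = {c, e, f, h}  B3 = {c, d, h, j}  B4 = {b, c, f, h}  B5 = {c, e, f, i}  B6 = {a, c, e, h}  B7 = {c, e, g, i}
Tree: B1–B2, B1–B3, B2–B4, B2–B5, B2–B6, B5–B7
Each bag holds 4 vertices, so the decomposition has width 3, which upper-bounds the treewidth. On the other hand G contains the 4-clique {c, e, g, i}. A clique must lie in a single bag of any decomposition, so no decomposition can have width below 3. Therefore the treewidth is 3.

3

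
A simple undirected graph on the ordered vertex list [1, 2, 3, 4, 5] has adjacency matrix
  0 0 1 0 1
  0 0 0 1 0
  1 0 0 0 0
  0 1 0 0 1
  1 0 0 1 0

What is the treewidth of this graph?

1

A width-1 tree decomposition is:
Bags: B1 = {2, 4}  B2 = {4, 5}  B3 = {1, 5}  B4 = {1, 3}
Tree: B1–B2, B2–B3, B3–B4
The largest bag has 2 vertices, giving width 1; this decomposition certifies tw(G) ≤ 1. Since G has at least one edge (e.g. 2–4), it is not an edgeless graph, so tw(G) ≥ 1. The upper and lower bounds meet at 1, so that is the treewidth.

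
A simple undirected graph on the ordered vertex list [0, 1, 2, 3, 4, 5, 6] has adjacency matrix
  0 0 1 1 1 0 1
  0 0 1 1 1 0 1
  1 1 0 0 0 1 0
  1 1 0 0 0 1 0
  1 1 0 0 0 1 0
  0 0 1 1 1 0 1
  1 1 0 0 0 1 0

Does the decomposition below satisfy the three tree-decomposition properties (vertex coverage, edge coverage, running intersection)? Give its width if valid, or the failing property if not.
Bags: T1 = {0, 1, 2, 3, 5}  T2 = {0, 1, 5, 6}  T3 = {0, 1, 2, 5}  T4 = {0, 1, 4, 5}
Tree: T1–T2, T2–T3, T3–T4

A tree decomposition must satisfy three properties: every vertex lies in some bag; for every edge, both endpoints lie together in some bag; and for every vertex, the bags containing it form a connected subtree. Here bags containing vertex 2 are not connected in the tree, so the decomposition is invalid.

No — bags containing vertex 2 are not connected in the tree.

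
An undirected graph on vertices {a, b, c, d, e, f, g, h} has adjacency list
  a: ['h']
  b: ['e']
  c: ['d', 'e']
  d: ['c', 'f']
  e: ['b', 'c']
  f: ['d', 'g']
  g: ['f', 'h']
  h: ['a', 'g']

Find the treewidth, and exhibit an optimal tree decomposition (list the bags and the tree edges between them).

Treewidth 1.
One such decomposition:
Bags: B1 = {a, h}  B2 = {g, h}  B3 = {f, g}  B4 = {d, f}  B5 = {c, d}  B6 = {c, e}  B7 = {b, e}
Tree: B1–B2, B2–B3, B3–B4, B4–B5, B5–B6, B6–B7

Each bag holds 2 vertices, so the decomposition has width 1, which upper-bounds the treewidth. G has an edge, so its treewidth is at least 1. Combining the bounds, tw(G) = 1.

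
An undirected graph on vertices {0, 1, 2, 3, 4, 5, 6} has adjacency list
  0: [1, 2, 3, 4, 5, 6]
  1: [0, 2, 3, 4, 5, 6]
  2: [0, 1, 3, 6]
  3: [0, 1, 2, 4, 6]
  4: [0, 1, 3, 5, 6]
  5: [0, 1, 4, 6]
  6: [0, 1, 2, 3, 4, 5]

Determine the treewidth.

4

A width-4 tree decomposition is:
Bags: B1 = {0, 1, 3, 4, 6}  B2 = {0, 1, 2, 3, 6}  B3 = {0, 1, 4, 5, 6}
Tree: B1–B2, B1–B3
Each bag holds 5 vertices, so the decomposition has width 4, which upper-bounds the treewidth. Conversely, {0, 1, 2, 3, 6} is a clique of size 5, and the vertices of any clique must share a bag in every tree decomposition; so some bag has ≥ 5 vertices and tw(G) ≥ 4. Combining the bounds, tw(G) = 4.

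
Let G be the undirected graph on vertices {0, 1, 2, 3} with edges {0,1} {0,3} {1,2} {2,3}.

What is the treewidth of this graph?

A width-2 tree decomposition is:
Bags: B1 = {1, 2, 3}  B2 = {0, 1, 3}
Tree: B1–B2
Each bag holds 3 vertices, so the decomposition has width 2, which upper-bounds the treewidth. The edges 3–2–1–0–3 form a cycle, so G is not a tree and its treewidth is at least 2. Combining the bounds, tw(G) = 2.

2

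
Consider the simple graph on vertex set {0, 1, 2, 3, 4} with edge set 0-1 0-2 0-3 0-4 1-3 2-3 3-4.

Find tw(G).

A width-2 tree decomposition is:
Bags: B1 = {0, 1, 3}  B2 = {0, 3, 4}  B3 = {0, 2, 3}
Tree: B1–B2, B2–B3
Every bag has size at most 3, so the width is 3 − 1 = 2 and tw(G) ≤ 2. On the other hand G contains the 3-clique {0, 1, 3}. A clique must lie in a single bag of any decomposition, so no decomposition can have width below 2. Hence tw(G) = 2 exactly.

2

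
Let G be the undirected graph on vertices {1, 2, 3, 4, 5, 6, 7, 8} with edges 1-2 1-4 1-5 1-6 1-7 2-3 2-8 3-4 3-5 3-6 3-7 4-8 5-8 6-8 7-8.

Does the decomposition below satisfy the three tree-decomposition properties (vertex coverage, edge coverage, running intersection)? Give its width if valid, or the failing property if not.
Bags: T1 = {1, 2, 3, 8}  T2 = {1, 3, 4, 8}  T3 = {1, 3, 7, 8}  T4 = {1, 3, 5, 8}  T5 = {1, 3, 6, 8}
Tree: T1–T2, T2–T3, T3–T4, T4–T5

Yes; width 3.

Checking the three conditions: (i) the bags cover all of {1, 2, 3, 4, 5, 6, 7, 8}; (ii) for each edge, some bag contains both endpoints; (iii) the bags containing any fixed vertex form a subtree. All hold, so the decomposition is valid with width 4 − 1 = 3.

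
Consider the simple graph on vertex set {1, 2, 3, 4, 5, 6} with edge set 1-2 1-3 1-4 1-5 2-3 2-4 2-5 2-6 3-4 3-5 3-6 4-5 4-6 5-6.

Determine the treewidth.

A width-4 tree decomposition is:
Bags: B1 = {1, 2, 3, 4, 5}  B2 = {2, 3, 4, 5, 6}
Tree: B1–B2
Every bag has size at most 5, so the width is 5 − 1 = 4 and tw(G) ≤ 4. On the other hand G contains the 5-clique {1, 2, 3, 4, 5}. A clique must lie in a single bag of any decomposition, so no decomposition can have width below 4. The upper and lower bounds meet at 4, so that is the treewidth.

4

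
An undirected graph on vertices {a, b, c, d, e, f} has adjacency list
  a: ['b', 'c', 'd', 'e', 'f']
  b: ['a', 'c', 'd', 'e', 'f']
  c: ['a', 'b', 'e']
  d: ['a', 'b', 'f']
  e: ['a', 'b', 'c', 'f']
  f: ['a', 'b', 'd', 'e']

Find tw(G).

A width-3 tree decomposition is:
Bags: B1 = {a, b, d, f}  B2 = {a, b, e, f}  B3 = {a, b, c, e}
Tree: B1–B2, B2–B3
Each bag holds 4 vertices, so the decomposition has width 3, which upper-bounds the treewidth. On the other hand G contains the 4-clique {a, b, d, f}. A clique must lie in a single bag of any decomposition, so no decomposition can have width below 3. Combining the bounds, tw(G) = 3.

3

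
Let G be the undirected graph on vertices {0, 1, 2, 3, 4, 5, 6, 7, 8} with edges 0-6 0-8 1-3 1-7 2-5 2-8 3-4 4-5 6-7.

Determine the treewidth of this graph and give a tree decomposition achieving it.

Treewidth 2.
Bags: B1 = {0, 6, 7}  B2 = {0, 1, 7}  B3 = {0, 1, 3}  B4 = {0, 3, 4}  B5 = {0, 4, 5}  B6 = {0, 2, 5}  B7 = {0, 2, 8}
Tree: B1–B2, B2–B3, B3–B4, B4–B5, B5–B6, B6–B7

The largest bag has 3 vertices, giving width 2; this decomposition certifies tw(G) ≤ 2. For the lower bound, G contains the cycle 0–6–7–1–3–4–5–2–8–0, so G is not a forest; only forests have treewidth ≤ 1, hence tw(G) ≥ 2. Hence tw(G) = 2 exactly.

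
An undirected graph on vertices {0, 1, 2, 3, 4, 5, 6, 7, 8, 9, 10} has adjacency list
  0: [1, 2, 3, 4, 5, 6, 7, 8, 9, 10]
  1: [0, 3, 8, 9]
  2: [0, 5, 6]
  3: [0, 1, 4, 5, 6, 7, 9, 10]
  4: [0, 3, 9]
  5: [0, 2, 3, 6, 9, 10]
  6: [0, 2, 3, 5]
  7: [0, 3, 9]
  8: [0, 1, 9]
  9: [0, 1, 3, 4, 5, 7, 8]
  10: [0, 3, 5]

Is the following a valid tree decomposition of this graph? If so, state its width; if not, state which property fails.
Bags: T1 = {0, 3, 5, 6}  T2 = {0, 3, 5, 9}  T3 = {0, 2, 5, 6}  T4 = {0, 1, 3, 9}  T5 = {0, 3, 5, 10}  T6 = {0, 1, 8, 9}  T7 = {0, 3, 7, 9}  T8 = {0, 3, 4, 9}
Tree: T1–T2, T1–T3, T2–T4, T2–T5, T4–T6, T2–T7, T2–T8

Yes; width 3.

Vertex coverage: the bags together contain {0, 1, 2, 3, 4, 5, 6, 7, 8, 9, 10}, the full vertex set. Edge coverage: each edge of G has both endpoints in at least one bag. Running intersection: for every vertex, the bags containing it form a connected subtree. All three properties hold, so this is a valid tree decomposition of width max|bag| − 1 = 3, and hence tw(G) ≤ 3.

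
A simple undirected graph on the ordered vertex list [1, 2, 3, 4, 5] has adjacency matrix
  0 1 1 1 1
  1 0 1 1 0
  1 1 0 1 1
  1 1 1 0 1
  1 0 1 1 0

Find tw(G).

3

A width-3 tree decomposition is:
Bags: B1 = {1, 2, 3, 4}  B2 = {1, 3, 4, 5}
Tree: B1–B2
Every bag has size at most 4, so the width is 4 − 1 = 3 and tw(G) ≤ 3. For the lower bound, the 4 vertices {1, 2, 3, 4} are pairwise adjacent, and any tree decomposition puts a clique entirely inside one bag — forcing width ≥ 3. Combining the bounds, tw(G) = 3.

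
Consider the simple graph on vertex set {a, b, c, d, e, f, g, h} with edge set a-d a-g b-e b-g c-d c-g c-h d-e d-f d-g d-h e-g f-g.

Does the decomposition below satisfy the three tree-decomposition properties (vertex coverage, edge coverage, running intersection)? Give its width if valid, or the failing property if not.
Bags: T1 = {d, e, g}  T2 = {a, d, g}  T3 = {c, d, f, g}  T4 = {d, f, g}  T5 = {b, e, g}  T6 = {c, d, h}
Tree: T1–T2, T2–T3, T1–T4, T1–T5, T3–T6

A tree decomposition must satisfy three properties: every vertex lies in some bag; for every edge, both endpoints lie together in some bag; and for every vertex, the bags containing it form a connected subtree. Here bags containing vertex f are not connected in the tree, so the decomposition is invalid.

No — bags containing vertex f are not connected in the tree.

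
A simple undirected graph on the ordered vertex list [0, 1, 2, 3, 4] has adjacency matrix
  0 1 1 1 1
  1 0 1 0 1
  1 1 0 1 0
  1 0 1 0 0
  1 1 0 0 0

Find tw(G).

2

A width-2 tree decomposition is:
Bags: B1 = {0, 1, 2}  B2 = {0, 2, 3}  B3 = {0, 1, 4}
Tree: B1–B2, B1–B3
Each bag holds 3 vertices, so the decomposition has width 2, which upper-bounds the treewidth. On the other hand G contains the 3-clique {0, 1, 2}. A clique must lie in a single bag of any decomposition, so no decomposition can have width below 2. The upper and lower bounds meet at 2, so that is the treewidth.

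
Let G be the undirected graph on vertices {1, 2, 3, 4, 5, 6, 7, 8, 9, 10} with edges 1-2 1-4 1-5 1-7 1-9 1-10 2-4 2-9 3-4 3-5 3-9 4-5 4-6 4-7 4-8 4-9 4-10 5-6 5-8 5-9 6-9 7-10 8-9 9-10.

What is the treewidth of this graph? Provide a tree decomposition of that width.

Treewidth 3.
One such decomposition:
Bags: B1 = {1, 4, 5, 9}  B2 = {3, 4, 5, 9}  B3 = {4, 5, 8, 9}  B4 = {1, 4, 9, 10}  B5 = {1, 4, 7, 10}  B6 = {1, 2, 4, 9}  B7 = {4, 5, 6, 9}
Tree: B1–B2, B1–B3, B1–B4, B4–B5, B4–B6, B2–B7

The largest bag has 4 vertices, giving width 3; this decomposition certifies tw(G) ≤ 3. On the other hand G contains the 4-clique {1, 2, 4, 9}. A clique must lie in a single bag of any decomposition, so no decomposition can have width below 3. Combining the bounds, tw(G) = 3.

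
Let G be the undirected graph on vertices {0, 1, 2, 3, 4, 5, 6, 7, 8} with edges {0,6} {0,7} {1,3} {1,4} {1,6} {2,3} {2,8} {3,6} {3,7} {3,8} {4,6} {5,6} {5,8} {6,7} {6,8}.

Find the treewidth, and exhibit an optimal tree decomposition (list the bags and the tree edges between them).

Treewidth 2.
One such decomposition:
Bags: B1 = {3, 6, 8}  B2 = {3, 6, 7}  B3 = {1, 3, 6}  B4 = {0, 6, 7}  B5 = {1, 4, 6}  B6 = {5, 6, 8}  B7 = {2, 3, 8}
Tree: B1–B2, B1–B3, B2–B4, B3–B5, B1–B6, B1–B7

Each bag holds 3 vertices, so the decomposition has width 2, which upper-bounds the treewidth. On the other hand G contains the 3-clique {2, 3, 8}. A clique must lie in a single bag of any decomposition, so no decomposition can have width below 2. Combining the bounds, tw(G) = 2.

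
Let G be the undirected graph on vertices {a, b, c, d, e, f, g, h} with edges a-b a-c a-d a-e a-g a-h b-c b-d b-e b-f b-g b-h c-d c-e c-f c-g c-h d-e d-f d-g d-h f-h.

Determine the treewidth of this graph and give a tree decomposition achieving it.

Each bag holds 5 vertices, so the decomposition has width 4, which upper-bounds the treewidth. For the lower bound, the 5 vertices {a, b, c, d, g} are pairwise adjacent, and any tree decomposition puts a clique entirely inside one bag — forcing width ≥ 4. The upper and lower bounds meet at 4, so that is the treewidth.

Treewidth 4.
One optimal decomposition is:
Bags: B1 = {a, b, c, d, e}  B2 = {a, b, c, d, h}  B3 = {a, b, c, d, g}  B4 = {b, c, d, f, h}
Tree: B1–B2, B1–B3, B2–B4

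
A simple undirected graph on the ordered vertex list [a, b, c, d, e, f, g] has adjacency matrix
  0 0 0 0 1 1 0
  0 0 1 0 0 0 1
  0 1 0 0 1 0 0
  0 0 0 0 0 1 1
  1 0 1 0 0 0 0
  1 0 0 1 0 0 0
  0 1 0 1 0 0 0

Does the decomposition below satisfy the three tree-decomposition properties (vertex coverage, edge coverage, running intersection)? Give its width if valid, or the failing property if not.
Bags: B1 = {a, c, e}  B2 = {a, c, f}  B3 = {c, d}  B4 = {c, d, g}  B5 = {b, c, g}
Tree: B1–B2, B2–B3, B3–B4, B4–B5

No — edge (f,d) lies in no bag.

A tree decomposition must satisfy three properties: every vertex lies in some bag; for every edge, both endpoints lie together in some bag; and for every vertex, the bags containing it form a connected subtree. Here edge (f,d) lies in no bag, so the decomposition is invalid.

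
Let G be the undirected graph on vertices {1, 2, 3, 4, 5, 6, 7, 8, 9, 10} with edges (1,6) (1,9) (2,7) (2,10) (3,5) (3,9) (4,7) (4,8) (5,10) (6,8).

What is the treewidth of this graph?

2

A width-2 tree decomposition is:
Bags: B1 = {4, 6, 8}  B2 = {1, 4, 6}  B3 = {1, 4, 9}  B4 = {3, 4, 9}  B5 = {3, 4, 5}  B6 = {4, 5, 10}  B7 = {2, 4, 10}  B8 = {2, 4, 7}
Tree: B1–B2, B2–B3, B3–B4, B4–B5, B5–B6, B6–B7, B7–B8
Each bag holds 3 vertices, so the decomposition has width 2, which upper-bounds the treewidth. The edges 4–8–6–1–9–3–5–10–2–7–4 form a cycle, so G is not a tree and its treewidth is at least 2. The upper and lower bounds meet at 2, so that is the treewidth.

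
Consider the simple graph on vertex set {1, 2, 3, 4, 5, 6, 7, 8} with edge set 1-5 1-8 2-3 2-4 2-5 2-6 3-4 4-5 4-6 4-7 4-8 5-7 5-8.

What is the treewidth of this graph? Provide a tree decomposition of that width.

Every bag has size at most 3, so the width is 3 − 1 = 2 and tw(G) ≤ 2. On the other hand G contains the 3-clique {1, 5, 8}. A clique must lie in a single bag of any decomposition, so no decomposition can have width below 2. The upper and lower bounds meet at 2, so that is the treewidth.

Treewidth 2.
One such decomposition:
Bags: B1 = {2, 3, 4}  B2 = {2, 4, 5}  B3 = {2, 4, 6}  B4 = {4, 5, 8}  B5 = {4, 5, 7}  B6 = {1, 5, 8}
Tree: B1–B2, B1–B3, B2–B4, B4–B5, B4–B6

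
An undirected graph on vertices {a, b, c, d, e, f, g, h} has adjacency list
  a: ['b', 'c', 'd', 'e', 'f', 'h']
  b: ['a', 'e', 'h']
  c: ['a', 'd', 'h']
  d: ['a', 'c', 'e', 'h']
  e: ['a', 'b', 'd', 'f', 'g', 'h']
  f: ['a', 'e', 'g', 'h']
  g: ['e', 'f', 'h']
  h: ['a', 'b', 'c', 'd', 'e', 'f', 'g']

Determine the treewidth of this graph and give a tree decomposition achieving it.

Treewidth 3.
One such decomposition:
Bags: B1 = {a, b, e, h}  B2 = {a, e, f, h}  B3 = {a, d, e, h}  B4 = {e, f, g, h}  B5 = {a, c, d, h}
Tree: B1–B2, B1–B3, B2–B4, B3–B5

The largest bag has 4 vertices, giving width 3; this decomposition certifies tw(G) ≤ 3. For the lower bound, the 4 vertices {e, f, g, h} are pairwise adjacent, and any tree decomposition puts a clique entirely inside one bag — forcing width ≥ 3. The upper and lower bounds meet at 3, so that is the treewidth.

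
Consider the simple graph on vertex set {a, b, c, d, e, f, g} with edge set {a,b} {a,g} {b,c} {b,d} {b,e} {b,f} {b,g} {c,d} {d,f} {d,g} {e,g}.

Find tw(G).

2

A width-2 tree decomposition is:
Bags: B1 = {b, d, g}  B2 = {b, d, f}  B3 = {a, b, g}  B4 = {b, e, g}  B5 = {b, c, d}
Tree: B1–B2, B1–B3, B3–B4, B1–B5
Each bag holds 3 vertices, so the decomposition has width 2, which upper-bounds the treewidth. Conversely, {b, d, g} is a clique of size 3, and the vertices of any clique must share a bag in every tree decomposition; so some bag has ≥ 3 vertices and tw(G) ≥ 2. The upper and lower bounds meet at 2, so that is the treewidth.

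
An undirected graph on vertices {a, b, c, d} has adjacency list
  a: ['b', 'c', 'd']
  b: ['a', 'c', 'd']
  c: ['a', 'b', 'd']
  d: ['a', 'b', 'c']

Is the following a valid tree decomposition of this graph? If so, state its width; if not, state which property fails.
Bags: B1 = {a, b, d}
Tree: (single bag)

No — vertex c appears in no bag.

A tree decomposition must satisfy three properties: every vertex lies in some bag; for every edge, both endpoints lie together in some bag; and for every vertex, the bags containing it form a connected subtree. Here vertex c appears in no bag, so the decomposition is invalid.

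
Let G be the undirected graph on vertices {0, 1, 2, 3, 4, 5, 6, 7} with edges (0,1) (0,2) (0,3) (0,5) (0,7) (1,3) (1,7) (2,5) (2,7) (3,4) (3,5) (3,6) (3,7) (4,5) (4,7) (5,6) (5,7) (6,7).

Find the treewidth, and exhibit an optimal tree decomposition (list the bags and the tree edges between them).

The largest bag has 4 vertices, giving width 3; this decomposition certifies tw(G) ≤ 3. On the other hand G contains the 4-clique {0, 2, 5, 7}. A clique must lie in a single bag of any decomposition, so no decomposition can have width below 3. Hence tw(G) = 3 exactly.

Treewidth 3.
One optimal decomposition is:
Bags: B1 = {0, 3, 5, 7}  B2 = {3, 4, 5, 7}  B3 = {0, 1, 3, 7}  B4 = {0, 2, 5, 7}  B5 = {3, 5, 6, 7}
Tree: B1–B2, B1–B3, B1–B4, B1–B5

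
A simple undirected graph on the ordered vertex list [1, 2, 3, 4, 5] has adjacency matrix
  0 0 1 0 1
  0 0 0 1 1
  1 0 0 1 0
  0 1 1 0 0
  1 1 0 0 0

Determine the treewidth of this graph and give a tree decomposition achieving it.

Treewidth 2.
Bags: B1 = {2, 3, 4}  B2 = {2, 3, 5}  B3 = {1, 3, 5}
Tree: B1–B2, B2–B3

Each bag holds 3 vertices, so the decomposition has width 2, which upper-bounds the treewidth. For the lower bound, G contains the cycle 3–4–2–5–1–3, so G is not a forest; only forests have treewidth ≤ 1, hence tw(G) ≥ 2. The upper and lower bounds meet at 2, so that is the treewidth.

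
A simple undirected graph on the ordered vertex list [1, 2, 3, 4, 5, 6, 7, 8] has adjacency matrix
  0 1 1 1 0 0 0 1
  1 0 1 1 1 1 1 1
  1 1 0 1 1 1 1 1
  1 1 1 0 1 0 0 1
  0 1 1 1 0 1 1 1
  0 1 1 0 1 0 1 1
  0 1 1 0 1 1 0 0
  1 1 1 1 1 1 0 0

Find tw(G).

A width-4 tree decomposition is:
Bags: B1 = {2, 3, 4, 5, 8}  B2 = {2, 3, 5, 6, 8}  B3 = {2, 3, 5, 6, 7}  B4 = {1, 2, 3, 4, 8}
Tree: B1–B2, B2–B3, B1–B4
Each bag holds 5 vertices, so the decomposition has width 4, which upper-bounds the treewidth. For the lower bound, the 5 vertices {1, 2, 3, 4, 8} are pairwise adjacent, and any tree decomposition puts a clique entirely inside one bag — forcing width ≥ 4. The upper and lower bounds meet at 4, so that is the treewidth.

4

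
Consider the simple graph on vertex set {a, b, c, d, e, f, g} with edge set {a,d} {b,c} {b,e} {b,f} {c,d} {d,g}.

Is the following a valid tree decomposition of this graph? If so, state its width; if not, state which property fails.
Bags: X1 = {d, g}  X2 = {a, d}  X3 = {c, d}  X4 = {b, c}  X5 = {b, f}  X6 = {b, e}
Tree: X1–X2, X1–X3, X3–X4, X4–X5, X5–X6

Yes; width 1.

Vertex coverage: the bags together contain {a, b, c, d, e, f, g}, the full vertex set. Edge coverage: each edge of G has both endpoints in at least one bag. Running intersection: for every vertex, the bags containing it form a connected subtree. All three properties hold, so this is a valid tree decomposition of width max|bag| − 1 = 1, and hence tw(G) ≤ 1.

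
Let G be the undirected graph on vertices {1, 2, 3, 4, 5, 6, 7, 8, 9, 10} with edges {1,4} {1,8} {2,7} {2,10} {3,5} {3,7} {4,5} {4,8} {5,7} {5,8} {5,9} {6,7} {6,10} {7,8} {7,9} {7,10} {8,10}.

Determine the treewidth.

2

A width-2 tree decomposition is:
Bags: B1 = {7, 8, 10}  B2 = {6, 7, 10}  B3 = {5, 7, 8}  B4 = {4, 5, 8}  B5 = {2, 7, 10}  B6 = {5, 7, 9}  B7 = {1, 4, 8}  B8 = {3, 5, 7}
Tree: B1–B2, B1–B3, B3–B4, B2–B5, B3–B6, B4–B7, B6–B8
Every bag has size at most 3, so the width is 3 − 1 = 2 and tw(G) ≤ 2. On the other hand G contains the 3-clique {1, 4, 8}. A clique must lie in a single bag of any decomposition, so no decomposition can have width below 2. Hence tw(G) = 2 exactly.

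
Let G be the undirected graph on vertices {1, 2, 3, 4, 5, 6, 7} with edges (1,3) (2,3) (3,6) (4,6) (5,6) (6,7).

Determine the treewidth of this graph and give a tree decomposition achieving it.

Treewidth 1.
One optimal decomposition is:
Bags: B1 = {1, 3}  B2 = {3, 6}  B3 = {2, 3}  B4 = {4, 6}  B5 = {5, 6}  B6 = {6, 7}
Tree: B1–B2, B1–B3, B2–B4, B4–B5, B2–B6

Each bag holds 2 vertices, so the decomposition has width 1, which upper-bounds the treewidth. Any graph with an edge has treewidth ≥ 1, and G has the edge 1–3. Hence tw(G) = 1 exactly.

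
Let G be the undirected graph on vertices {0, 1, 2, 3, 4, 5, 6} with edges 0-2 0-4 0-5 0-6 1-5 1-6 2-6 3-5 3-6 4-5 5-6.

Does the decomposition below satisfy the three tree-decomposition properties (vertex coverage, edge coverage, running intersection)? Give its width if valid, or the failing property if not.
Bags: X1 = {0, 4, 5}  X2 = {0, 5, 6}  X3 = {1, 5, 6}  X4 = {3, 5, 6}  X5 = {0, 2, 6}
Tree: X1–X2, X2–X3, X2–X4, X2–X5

Yes; width 2.

Checking the three conditions: (i) the bags cover all of {0, 1, 2, 3, 4, 5, 6}; (ii) for each edge, some bag contains both endpoints; (iii) the bags containing any fixed vertex form a subtree. All hold, so the decomposition is valid with width 3 − 1 = 2.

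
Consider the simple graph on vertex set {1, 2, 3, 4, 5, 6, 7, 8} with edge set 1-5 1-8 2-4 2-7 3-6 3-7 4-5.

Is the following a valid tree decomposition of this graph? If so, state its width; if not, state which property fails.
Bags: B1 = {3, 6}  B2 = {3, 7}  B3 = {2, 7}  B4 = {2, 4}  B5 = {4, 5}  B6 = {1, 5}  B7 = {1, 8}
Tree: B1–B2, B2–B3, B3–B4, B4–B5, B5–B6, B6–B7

Yes; width 1.

Checking the three conditions: (i) the bags cover all of {1, 2, 3, 4, 5, 6, 7, 8}; (ii) for each edge, some bag contains both endpoints; (iii) the bags containing any fixed vertex form a subtree. All hold, so the decomposition is valid with width 2 − 1 = 1.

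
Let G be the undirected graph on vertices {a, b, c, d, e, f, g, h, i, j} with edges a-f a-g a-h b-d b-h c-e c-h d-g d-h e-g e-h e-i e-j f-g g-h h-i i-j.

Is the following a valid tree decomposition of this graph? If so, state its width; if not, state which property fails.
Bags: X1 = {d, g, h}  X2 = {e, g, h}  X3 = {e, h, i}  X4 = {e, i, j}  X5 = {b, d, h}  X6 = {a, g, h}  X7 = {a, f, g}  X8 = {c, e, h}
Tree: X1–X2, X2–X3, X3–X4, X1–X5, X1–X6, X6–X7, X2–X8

Every vertex of G appears in some bag (union = {a, b, c, d, e, f, g, h, i, j}); every edge is covered by a bag; and for each vertex v the set of bags containing v is connected in the bag tree. The decomposition is therefore valid. The largest bag has 3 vertices, so the width is 2.

Yes; width 2.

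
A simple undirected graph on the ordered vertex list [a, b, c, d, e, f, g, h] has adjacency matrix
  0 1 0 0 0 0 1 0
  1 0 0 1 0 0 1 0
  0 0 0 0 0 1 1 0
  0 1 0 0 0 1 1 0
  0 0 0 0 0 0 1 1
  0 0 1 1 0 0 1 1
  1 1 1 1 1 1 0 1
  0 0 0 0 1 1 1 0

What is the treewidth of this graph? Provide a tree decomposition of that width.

Every bag has size at most 3, so the width is 3 − 1 = 2 and tw(G) ≤ 2. Conversely, {a, b, g} is a clique of size 3, and the vertices of any clique must share a bag in every tree decomposition; so some bag has ≥ 3 vertices and tw(G) ≥ 2. Combining the bounds, tw(G) = 2.

Treewidth 2.
One optimal decomposition is:
Bags: B1 = {f, g, h}  B2 = {d, f, g}  B3 = {c, f, g}  B4 = {b, d, g}  B5 = {e, g, h}  B6 = {a, b, g}
Tree: B1–B2, B1–B3, B2–B4, B1–B5, B4–B6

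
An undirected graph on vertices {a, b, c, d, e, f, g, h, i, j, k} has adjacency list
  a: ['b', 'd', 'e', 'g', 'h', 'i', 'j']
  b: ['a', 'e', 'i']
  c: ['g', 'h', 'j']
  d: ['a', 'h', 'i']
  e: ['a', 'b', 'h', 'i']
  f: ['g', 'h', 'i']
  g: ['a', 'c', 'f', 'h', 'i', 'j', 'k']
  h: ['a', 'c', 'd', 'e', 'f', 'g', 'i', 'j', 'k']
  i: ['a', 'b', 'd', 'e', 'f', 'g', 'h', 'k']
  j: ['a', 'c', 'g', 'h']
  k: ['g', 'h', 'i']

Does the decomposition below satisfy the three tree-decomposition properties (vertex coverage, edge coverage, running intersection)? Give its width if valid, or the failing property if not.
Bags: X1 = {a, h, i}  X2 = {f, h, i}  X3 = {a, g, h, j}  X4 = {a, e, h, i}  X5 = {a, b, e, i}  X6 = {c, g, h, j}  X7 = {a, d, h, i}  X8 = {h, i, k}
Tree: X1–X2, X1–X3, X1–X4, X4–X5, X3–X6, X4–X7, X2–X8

No — edge (g,i) lies in no bag.

A tree decomposition must satisfy three properties: every vertex lies in some bag; for every edge, both endpoints lie together in some bag; and for every vertex, the bags containing it form a connected subtree. Here edge (g,i) lies in no bag, so the decomposition is invalid.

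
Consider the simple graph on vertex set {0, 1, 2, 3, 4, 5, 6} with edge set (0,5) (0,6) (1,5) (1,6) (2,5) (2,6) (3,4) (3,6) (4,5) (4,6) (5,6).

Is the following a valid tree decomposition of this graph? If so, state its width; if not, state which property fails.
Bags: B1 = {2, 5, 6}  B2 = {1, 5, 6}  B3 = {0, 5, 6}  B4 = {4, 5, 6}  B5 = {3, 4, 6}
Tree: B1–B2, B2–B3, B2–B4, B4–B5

Yes; width 2.

Vertex coverage: the bags together contain {0, 1, 2, 3, 4, 5, 6}, the full vertex set. Edge coverage: each edge of G has both endpoints in at least one bag. Running intersection: for every vertex, the bags containing it form a connected subtree. All three properties hold, so this is a valid tree decomposition of width max|bag| − 1 = 2, and hence tw(G) ≤ 2.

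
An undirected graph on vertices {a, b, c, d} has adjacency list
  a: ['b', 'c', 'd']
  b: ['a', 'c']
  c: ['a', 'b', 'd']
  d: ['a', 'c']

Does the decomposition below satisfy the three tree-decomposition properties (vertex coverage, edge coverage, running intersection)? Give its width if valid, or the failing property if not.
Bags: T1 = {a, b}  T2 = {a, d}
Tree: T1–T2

No — vertex c appears in no bag.

A tree decomposition must satisfy three properties: every vertex lies in some bag; for every edge, both endpoints lie together in some bag; and for every vertex, the bags containing it form a connected subtree. Here vertex c appears in no bag, so the decomposition is invalid.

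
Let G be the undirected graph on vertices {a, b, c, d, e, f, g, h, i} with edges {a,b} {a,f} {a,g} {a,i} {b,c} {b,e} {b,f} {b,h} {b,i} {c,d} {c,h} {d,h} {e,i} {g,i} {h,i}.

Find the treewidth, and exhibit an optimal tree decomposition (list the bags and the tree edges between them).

Treewidth 2.
One such decomposition:
Bags: B1 = {a, b, f}  B2 = {a, b, i}  B3 = {b, h, i}  B4 = {b, c, h}  B5 = {a, g, i}  B6 = {b, e, i}  B7 = {c, d, h}
Tree: B1–B2, B2–B3, B3–B4, B2–B5, B3–B6, B4–B7

The largest bag has 3 vertices, giving width 2; this decomposition certifies tw(G) ≤ 2. Conversely, {c, d, h} is a clique of size 3, and the vertices of any clique must share a bag in every tree decomposition; so some bag has ≥ 3 vertices and tw(G) ≥ 2. The upper and lower bounds meet at 2, so that is the treewidth.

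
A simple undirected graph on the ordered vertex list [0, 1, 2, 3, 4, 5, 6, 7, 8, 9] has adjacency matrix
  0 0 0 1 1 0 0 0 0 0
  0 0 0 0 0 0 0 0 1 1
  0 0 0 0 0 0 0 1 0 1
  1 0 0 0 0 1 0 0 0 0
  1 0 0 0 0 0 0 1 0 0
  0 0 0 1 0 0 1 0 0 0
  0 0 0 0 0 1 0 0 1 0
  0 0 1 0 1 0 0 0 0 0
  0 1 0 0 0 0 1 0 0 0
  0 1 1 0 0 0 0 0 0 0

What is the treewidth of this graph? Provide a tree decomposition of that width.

The largest bag has 3 vertices, giving width 2; this decomposition certifies tw(G) ≤ 2. For the lower bound, G contains the cycle 1–8–6–5–3–0–4–7–2–9–1, so G is not a forest; only forests have treewidth ≤ 1, hence tw(G) ≥ 2. Therefore the treewidth is 2.

Treewidth 2.
Bags: B1 = {1, 6, 8}  B2 = {1, 5, 6}  B3 = {1, 3, 5}  B4 = {0, 1, 3}  B5 = {0, 1, 4}  B6 = {1, 4, 7}  B7 = {1, 2, 7}  B8 = {1, 2, 9}
Tree: B1–B2, B2–B3, B3–B4, B4–B5, B5–B6, B6–B7, B7–B8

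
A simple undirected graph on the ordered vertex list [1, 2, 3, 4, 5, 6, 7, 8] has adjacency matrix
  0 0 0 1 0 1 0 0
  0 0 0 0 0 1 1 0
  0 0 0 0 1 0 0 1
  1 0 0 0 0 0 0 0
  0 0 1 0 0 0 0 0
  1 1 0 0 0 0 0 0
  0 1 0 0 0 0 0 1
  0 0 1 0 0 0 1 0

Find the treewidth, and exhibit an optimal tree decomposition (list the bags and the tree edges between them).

Treewidth 1.
One such decomposition:
Bags: B1 = {3, 5}  B2 = {3, 8}  B3 = {7, 8}  B4 = {2, 7}  B5 = {2, 6}  B6 = {1, 6}  B7 = {1, 4}
Tree: B1–B2, B2–B3, B3–B4, B4–B5, B5–B6, B6–B7

Every bag has size at most 2, so the width is 2 − 1 = 1 and tw(G) ≤ 1. G has an edge, so its treewidth is at least 1. Hence tw(G) = 1 exactly.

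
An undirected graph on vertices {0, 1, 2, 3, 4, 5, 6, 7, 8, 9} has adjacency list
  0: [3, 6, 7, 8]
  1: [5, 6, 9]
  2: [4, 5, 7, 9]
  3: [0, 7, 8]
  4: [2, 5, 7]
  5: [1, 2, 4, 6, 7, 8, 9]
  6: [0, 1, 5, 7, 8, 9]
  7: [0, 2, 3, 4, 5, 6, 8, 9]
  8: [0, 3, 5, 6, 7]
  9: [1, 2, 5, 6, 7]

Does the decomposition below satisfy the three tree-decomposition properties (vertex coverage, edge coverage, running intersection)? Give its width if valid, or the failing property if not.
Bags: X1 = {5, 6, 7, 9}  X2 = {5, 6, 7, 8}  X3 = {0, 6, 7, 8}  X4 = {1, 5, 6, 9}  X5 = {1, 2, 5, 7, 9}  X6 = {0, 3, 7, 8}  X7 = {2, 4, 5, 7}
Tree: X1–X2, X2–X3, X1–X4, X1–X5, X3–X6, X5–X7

No — bags containing vertex 1 are not connected in the tree.

A tree decomposition must satisfy three properties: every vertex lies in some bag; for every edge, both endpoints lie together in some bag; and for every vertex, the bags containing it form a connected subtree. Here bags containing vertex 1 are not connected in the tree, so the decomposition is invalid.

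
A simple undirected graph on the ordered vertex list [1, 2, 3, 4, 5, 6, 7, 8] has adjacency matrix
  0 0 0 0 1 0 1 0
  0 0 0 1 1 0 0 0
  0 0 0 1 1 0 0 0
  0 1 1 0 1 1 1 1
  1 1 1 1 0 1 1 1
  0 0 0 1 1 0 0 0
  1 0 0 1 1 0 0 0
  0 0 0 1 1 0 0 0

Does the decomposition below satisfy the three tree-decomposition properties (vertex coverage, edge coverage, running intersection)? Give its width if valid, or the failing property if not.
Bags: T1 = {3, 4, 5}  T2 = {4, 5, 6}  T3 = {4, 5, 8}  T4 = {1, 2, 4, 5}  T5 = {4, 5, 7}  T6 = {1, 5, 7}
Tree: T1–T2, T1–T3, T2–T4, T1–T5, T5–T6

A tree decomposition must satisfy three properties: every vertex lies in some bag; for every edge, both endpoints lie together in some bag; and for every vertex, the bags containing it form a connected subtree. Here bags containing vertex 1 are not connected in the tree, so the decomposition is invalid.

No — bags containing vertex 1 are not connected in the tree.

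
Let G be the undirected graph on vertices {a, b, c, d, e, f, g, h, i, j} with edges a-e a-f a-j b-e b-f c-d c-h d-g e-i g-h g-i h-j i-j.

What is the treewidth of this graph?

2

A width-2 tree decomposition is:
Bags: B1 = {c, d, g}  B2 = {c, g, h}  B3 = {g, h, i}  B4 = {h, i, j}  B5 = {e, i, j}  B6 = {a, e, j}  B7 = {a, b, e}  B8 = {a, b, f}
Tree: B1–B2, B2–B3, B3–B4, B4–B5, B5–B6, B6–B7, B7–B8
The largest bag has 3 vertices, giving width 2; this decomposition certifies tw(G) ≤ 2. Since d–c–h–g–d is a cycle in G, G is not acyclic. Forests are exactly the graphs of treewidth ≤ 1, so tw(G) ≥ 2. Therefore the treewidth is 2.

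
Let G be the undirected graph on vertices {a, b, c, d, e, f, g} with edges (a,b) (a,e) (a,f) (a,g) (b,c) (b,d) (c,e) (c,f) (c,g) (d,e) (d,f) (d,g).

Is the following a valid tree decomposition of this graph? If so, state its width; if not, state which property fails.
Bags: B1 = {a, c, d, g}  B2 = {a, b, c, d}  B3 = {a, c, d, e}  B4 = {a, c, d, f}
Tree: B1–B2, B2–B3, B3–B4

Yes; width 3.

Checking the three conditions: (i) the bags cover all of {a, b, c, d, e, f, g}; (ii) for each edge, some bag contains both endpoints; (iii) the bags containing any fixed vertex form a subtree. All hold, so the decomposition is valid with width 4 − 1 = 3.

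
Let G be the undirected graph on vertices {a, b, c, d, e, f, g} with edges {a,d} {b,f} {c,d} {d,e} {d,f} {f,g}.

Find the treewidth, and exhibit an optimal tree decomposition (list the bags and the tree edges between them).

Each bag holds 2 vertices, so the decomposition has width 1, which upper-bounds the treewidth. Any graph with an edge has treewidth ≥ 1, and G has the edge f–b. Therefore the treewidth is 1.

Treewidth 1.
One optimal decomposition is:
Bags: B1 = {b, f}  B2 = {f, g}  B3 = {d, f}  B4 = {a, d}  B5 = {d, e}  B6 = {c, d}
Tree: B1–B2, B2–B3, B3–B4, B4–B5, B3–B6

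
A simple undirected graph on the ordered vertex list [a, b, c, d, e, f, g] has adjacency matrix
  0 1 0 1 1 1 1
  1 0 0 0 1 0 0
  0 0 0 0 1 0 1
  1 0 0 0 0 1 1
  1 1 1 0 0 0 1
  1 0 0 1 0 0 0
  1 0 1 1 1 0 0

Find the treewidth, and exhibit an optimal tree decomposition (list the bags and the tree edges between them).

The largest bag has 3 vertices, giving width 2; this decomposition certifies tw(G) ≤ 2. Conversely, {c, e, g} is a clique of size 3, and the vertices of any clique must share a bag in every tree decomposition; so some bag has ≥ 3 vertices and tw(G) ≥ 2. Combining the bounds, tw(G) = 2.

Treewidth 2.
Bags: B1 = {a, e, g}  B2 = {c, e, g}  B3 = {a, d, g}  B4 = {a, d, f}  B5 = {a, b, e}
Tree: B1–B2, B1–B3, B3–B4, B1–B5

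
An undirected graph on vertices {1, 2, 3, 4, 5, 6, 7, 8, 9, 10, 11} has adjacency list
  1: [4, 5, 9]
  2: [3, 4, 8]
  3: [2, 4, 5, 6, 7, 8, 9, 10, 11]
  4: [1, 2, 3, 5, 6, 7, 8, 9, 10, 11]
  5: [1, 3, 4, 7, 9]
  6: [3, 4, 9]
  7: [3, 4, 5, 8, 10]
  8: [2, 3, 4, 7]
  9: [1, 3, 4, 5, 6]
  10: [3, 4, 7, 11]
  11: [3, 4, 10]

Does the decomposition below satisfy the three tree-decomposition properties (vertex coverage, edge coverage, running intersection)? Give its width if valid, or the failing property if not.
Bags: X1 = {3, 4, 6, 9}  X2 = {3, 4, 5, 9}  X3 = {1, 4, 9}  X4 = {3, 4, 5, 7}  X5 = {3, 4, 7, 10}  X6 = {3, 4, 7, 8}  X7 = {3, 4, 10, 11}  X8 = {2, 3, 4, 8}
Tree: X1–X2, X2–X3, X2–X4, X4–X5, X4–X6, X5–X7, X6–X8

No — edge (5,1) lies in no bag.

A tree decomposition must satisfy three properties: every vertex lies in some bag; for every edge, both endpoints lie together in some bag; and for every vertex, the bags containing it form a connected subtree. Here edge (5,1) lies in no bag, so the decomposition is invalid.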